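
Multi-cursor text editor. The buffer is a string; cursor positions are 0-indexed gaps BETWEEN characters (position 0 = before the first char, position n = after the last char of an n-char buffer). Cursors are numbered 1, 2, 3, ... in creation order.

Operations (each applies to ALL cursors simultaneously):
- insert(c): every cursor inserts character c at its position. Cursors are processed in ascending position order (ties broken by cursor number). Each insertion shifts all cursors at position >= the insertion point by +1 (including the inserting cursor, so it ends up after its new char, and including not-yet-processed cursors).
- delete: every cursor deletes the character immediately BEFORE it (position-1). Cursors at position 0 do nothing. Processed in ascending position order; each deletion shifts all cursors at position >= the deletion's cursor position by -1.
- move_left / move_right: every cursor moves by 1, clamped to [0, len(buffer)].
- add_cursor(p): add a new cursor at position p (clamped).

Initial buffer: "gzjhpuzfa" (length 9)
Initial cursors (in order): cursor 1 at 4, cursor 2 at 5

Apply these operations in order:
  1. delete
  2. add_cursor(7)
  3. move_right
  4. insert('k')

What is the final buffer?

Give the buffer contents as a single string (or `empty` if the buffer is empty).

Answer: gzjukkzfak

Derivation:
After op 1 (delete): buffer="gzjuzfa" (len 7), cursors c1@3 c2@3, authorship .......
After op 2 (add_cursor(7)): buffer="gzjuzfa" (len 7), cursors c1@3 c2@3 c3@7, authorship .......
After op 3 (move_right): buffer="gzjuzfa" (len 7), cursors c1@4 c2@4 c3@7, authorship .......
After op 4 (insert('k')): buffer="gzjukkzfak" (len 10), cursors c1@6 c2@6 c3@10, authorship ....12...3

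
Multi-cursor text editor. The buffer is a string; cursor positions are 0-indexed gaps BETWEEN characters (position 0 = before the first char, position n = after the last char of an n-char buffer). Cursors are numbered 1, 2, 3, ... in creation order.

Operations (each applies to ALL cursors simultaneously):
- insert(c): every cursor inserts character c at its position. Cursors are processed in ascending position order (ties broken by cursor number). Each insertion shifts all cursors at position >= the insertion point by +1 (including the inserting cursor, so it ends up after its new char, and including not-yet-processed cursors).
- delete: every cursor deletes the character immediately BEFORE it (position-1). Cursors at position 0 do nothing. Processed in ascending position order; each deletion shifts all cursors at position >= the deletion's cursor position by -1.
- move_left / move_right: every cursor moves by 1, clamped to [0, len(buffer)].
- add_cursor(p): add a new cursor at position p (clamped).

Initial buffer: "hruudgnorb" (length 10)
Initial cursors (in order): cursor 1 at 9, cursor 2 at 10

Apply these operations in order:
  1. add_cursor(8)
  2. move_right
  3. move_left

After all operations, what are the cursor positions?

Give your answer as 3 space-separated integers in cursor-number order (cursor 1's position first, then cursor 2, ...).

Answer: 9 9 8

Derivation:
After op 1 (add_cursor(8)): buffer="hruudgnorb" (len 10), cursors c3@8 c1@9 c2@10, authorship ..........
After op 2 (move_right): buffer="hruudgnorb" (len 10), cursors c3@9 c1@10 c2@10, authorship ..........
After op 3 (move_left): buffer="hruudgnorb" (len 10), cursors c3@8 c1@9 c2@9, authorship ..........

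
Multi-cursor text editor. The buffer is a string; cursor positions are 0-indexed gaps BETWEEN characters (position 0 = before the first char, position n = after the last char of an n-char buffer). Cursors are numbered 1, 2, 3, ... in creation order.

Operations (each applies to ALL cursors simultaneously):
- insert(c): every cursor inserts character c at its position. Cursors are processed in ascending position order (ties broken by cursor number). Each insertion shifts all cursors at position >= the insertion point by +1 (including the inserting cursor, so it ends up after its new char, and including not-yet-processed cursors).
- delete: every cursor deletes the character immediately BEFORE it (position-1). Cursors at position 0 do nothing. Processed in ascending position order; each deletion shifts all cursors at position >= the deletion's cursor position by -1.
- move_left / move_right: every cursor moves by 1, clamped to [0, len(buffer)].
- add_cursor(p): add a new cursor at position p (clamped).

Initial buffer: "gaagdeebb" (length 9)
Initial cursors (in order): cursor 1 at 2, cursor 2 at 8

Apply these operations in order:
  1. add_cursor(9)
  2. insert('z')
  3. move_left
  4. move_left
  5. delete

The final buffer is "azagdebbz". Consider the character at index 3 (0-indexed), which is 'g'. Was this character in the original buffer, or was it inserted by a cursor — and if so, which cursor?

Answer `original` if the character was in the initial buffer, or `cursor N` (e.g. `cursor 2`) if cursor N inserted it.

Answer: original

Derivation:
After op 1 (add_cursor(9)): buffer="gaagdeebb" (len 9), cursors c1@2 c2@8 c3@9, authorship .........
After op 2 (insert('z')): buffer="gazagdeebzbz" (len 12), cursors c1@3 c2@10 c3@12, authorship ..1......2.3
After op 3 (move_left): buffer="gazagdeebzbz" (len 12), cursors c1@2 c2@9 c3@11, authorship ..1......2.3
After op 4 (move_left): buffer="gazagdeebzbz" (len 12), cursors c1@1 c2@8 c3@10, authorship ..1......2.3
After op 5 (delete): buffer="azagdebbz" (len 9), cursors c1@0 c2@6 c3@7, authorship .1......3
Authorship (.=original, N=cursor N): . 1 . . . . . . 3
Index 3: author = original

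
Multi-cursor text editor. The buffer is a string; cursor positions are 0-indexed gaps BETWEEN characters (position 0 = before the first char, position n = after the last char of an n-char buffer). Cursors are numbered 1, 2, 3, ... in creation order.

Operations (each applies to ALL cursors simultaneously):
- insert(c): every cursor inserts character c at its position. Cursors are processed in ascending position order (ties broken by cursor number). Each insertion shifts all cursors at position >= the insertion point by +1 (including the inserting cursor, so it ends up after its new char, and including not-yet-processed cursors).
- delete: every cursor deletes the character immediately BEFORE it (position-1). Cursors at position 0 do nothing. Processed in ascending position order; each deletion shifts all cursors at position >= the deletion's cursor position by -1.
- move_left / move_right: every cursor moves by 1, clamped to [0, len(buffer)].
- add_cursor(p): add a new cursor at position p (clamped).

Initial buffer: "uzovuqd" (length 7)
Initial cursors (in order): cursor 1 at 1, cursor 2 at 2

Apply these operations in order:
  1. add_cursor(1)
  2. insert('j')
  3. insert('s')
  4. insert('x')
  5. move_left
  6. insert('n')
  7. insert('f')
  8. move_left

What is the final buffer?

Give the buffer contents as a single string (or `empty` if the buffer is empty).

After op 1 (add_cursor(1)): buffer="uzovuqd" (len 7), cursors c1@1 c3@1 c2@2, authorship .......
After op 2 (insert('j')): buffer="ujjzjovuqd" (len 10), cursors c1@3 c3@3 c2@5, authorship .13.2.....
After op 3 (insert('s')): buffer="ujjsszjsovuqd" (len 13), cursors c1@5 c3@5 c2@8, authorship .1313.22.....
After op 4 (insert('x')): buffer="ujjssxxzjsxovuqd" (len 16), cursors c1@7 c3@7 c2@11, authorship .131313.222.....
After op 5 (move_left): buffer="ujjssxxzjsxovuqd" (len 16), cursors c1@6 c3@6 c2@10, authorship .131313.222.....
After op 6 (insert('n')): buffer="ujjssxnnxzjsnxovuqd" (len 19), cursors c1@8 c3@8 c2@13, authorship .13131133.2222.....
After op 7 (insert('f')): buffer="ujjssxnnffxzjsnfxovuqd" (len 22), cursors c1@10 c3@10 c2@16, authorship .1313113133.22222.....
After op 8 (move_left): buffer="ujjssxnnffxzjsnfxovuqd" (len 22), cursors c1@9 c3@9 c2@15, authorship .1313113133.22222.....

Answer: ujjssxnnffxzjsnfxovuqd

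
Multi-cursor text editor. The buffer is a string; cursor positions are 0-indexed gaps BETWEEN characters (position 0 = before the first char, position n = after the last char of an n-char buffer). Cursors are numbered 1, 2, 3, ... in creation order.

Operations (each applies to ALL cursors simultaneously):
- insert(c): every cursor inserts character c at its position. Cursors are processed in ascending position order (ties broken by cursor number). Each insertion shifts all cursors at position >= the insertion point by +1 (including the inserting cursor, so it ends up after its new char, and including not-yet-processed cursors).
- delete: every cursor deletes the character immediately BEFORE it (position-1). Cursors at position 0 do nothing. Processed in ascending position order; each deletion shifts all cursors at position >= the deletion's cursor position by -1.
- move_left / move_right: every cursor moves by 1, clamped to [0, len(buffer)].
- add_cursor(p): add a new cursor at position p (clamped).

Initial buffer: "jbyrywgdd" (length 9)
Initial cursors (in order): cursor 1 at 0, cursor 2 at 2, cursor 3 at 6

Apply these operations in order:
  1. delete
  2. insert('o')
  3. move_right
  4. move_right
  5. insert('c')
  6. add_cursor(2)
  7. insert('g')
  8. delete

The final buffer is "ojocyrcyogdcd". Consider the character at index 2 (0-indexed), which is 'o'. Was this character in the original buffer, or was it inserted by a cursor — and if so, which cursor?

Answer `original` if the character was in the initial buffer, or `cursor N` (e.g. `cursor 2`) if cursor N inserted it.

Answer: cursor 2

Derivation:
After op 1 (delete): buffer="jyrygdd" (len 7), cursors c1@0 c2@1 c3@4, authorship .......
After op 2 (insert('o')): buffer="ojoyryogdd" (len 10), cursors c1@1 c2@3 c3@7, authorship 1.2...3...
After op 3 (move_right): buffer="ojoyryogdd" (len 10), cursors c1@2 c2@4 c3@8, authorship 1.2...3...
After op 4 (move_right): buffer="ojoyryogdd" (len 10), cursors c1@3 c2@5 c3@9, authorship 1.2...3...
After op 5 (insert('c')): buffer="ojocyrcyogdcd" (len 13), cursors c1@4 c2@7 c3@12, authorship 1.21..2.3..3.
After op 6 (add_cursor(2)): buffer="ojocyrcyogdcd" (len 13), cursors c4@2 c1@4 c2@7 c3@12, authorship 1.21..2.3..3.
After op 7 (insert('g')): buffer="ojgocgyrcgyogdcgd" (len 17), cursors c4@3 c1@6 c2@10 c3@16, authorship 1.4211..22.3..33.
After op 8 (delete): buffer="ojocyrcyogdcd" (len 13), cursors c4@2 c1@4 c2@7 c3@12, authorship 1.21..2.3..3.
Authorship (.=original, N=cursor N): 1 . 2 1 . . 2 . 3 . . 3 .
Index 2: author = 2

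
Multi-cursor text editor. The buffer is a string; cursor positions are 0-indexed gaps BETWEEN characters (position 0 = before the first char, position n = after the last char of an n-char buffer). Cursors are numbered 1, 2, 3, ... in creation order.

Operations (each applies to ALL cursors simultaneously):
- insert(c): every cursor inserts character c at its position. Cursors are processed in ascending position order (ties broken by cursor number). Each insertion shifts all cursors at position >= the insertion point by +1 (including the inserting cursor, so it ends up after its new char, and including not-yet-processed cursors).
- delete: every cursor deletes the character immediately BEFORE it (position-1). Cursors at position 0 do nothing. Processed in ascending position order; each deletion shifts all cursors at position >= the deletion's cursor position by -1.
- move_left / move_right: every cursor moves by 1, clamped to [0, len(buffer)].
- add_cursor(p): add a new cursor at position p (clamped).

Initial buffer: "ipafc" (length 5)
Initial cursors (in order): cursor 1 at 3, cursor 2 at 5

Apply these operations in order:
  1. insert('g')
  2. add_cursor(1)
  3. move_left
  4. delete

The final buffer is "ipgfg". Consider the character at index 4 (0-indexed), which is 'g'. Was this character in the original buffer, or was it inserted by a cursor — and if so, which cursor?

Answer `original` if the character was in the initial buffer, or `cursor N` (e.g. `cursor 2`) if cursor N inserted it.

Answer: cursor 2

Derivation:
After op 1 (insert('g')): buffer="ipagfcg" (len 7), cursors c1@4 c2@7, authorship ...1..2
After op 2 (add_cursor(1)): buffer="ipagfcg" (len 7), cursors c3@1 c1@4 c2@7, authorship ...1..2
After op 3 (move_left): buffer="ipagfcg" (len 7), cursors c3@0 c1@3 c2@6, authorship ...1..2
After op 4 (delete): buffer="ipgfg" (len 5), cursors c3@0 c1@2 c2@4, authorship ..1.2
Authorship (.=original, N=cursor N): . . 1 . 2
Index 4: author = 2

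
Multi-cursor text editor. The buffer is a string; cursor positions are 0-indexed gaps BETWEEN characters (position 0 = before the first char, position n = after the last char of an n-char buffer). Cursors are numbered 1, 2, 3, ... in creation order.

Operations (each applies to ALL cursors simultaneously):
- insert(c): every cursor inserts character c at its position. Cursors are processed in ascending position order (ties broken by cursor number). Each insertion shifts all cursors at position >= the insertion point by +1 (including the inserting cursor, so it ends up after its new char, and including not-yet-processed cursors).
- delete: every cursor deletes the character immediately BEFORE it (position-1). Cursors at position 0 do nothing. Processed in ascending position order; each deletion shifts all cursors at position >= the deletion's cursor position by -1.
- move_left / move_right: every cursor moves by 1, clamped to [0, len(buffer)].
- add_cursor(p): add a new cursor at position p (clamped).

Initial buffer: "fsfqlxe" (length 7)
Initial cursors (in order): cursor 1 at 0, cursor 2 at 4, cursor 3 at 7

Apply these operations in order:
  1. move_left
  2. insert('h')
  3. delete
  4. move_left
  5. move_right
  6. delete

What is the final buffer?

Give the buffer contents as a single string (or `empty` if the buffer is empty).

Answer: sqle

Derivation:
After op 1 (move_left): buffer="fsfqlxe" (len 7), cursors c1@0 c2@3 c3@6, authorship .......
After op 2 (insert('h')): buffer="hfsfhqlxhe" (len 10), cursors c1@1 c2@5 c3@9, authorship 1...2...3.
After op 3 (delete): buffer="fsfqlxe" (len 7), cursors c1@0 c2@3 c3@6, authorship .......
After op 4 (move_left): buffer="fsfqlxe" (len 7), cursors c1@0 c2@2 c3@5, authorship .......
After op 5 (move_right): buffer="fsfqlxe" (len 7), cursors c1@1 c2@3 c3@6, authorship .......
After op 6 (delete): buffer="sqle" (len 4), cursors c1@0 c2@1 c3@3, authorship ....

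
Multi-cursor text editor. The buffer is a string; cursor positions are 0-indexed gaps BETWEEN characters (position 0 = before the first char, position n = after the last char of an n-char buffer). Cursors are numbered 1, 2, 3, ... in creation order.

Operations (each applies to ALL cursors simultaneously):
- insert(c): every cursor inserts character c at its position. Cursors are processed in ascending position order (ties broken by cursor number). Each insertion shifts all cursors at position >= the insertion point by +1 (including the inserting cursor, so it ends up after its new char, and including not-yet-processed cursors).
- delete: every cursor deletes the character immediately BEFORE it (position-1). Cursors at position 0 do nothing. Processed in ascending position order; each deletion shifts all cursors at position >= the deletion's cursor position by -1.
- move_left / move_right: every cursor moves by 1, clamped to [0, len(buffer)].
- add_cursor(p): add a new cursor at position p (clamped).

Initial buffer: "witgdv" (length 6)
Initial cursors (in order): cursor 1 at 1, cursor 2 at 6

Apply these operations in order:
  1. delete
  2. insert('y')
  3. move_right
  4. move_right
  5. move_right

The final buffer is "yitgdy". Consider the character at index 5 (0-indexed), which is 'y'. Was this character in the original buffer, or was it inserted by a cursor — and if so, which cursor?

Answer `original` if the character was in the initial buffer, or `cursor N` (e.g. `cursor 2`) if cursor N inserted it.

Answer: cursor 2

Derivation:
After op 1 (delete): buffer="itgd" (len 4), cursors c1@0 c2@4, authorship ....
After op 2 (insert('y')): buffer="yitgdy" (len 6), cursors c1@1 c2@6, authorship 1....2
After op 3 (move_right): buffer="yitgdy" (len 6), cursors c1@2 c2@6, authorship 1....2
After op 4 (move_right): buffer="yitgdy" (len 6), cursors c1@3 c2@6, authorship 1....2
After op 5 (move_right): buffer="yitgdy" (len 6), cursors c1@4 c2@6, authorship 1....2
Authorship (.=original, N=cursor N): 1 . . . . 2
Index 5: author = 2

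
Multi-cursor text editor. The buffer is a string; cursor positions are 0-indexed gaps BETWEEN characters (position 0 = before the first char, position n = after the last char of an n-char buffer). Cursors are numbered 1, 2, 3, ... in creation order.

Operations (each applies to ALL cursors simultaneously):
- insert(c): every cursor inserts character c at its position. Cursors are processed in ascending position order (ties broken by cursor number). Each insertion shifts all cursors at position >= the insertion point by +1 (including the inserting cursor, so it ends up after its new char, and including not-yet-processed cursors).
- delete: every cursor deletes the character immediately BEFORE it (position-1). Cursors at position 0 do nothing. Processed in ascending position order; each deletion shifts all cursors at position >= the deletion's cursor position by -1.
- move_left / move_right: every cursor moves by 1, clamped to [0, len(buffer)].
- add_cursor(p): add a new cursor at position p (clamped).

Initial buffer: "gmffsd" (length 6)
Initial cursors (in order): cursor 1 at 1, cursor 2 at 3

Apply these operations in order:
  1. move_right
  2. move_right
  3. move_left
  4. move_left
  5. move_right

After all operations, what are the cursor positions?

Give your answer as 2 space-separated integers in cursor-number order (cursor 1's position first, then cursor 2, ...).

Answer: 2 4

Derivation:
After op 1 (move_right): buffer="gmffsd" (len 6), cursors c1@2 c2@4, authorship ......
After op 2 (move_right): buffer="gmffsd" (len 6), cursors c1@3 c2@5, authorship ......
After op 3 (move_left): buffer="gmffsd" (len 6), cursors c1@2 c2@4, authorship ......
After op 4 (move_left): buffer="gmffsd" (len 6), cursors c1@1 c2@3, authorship ......
After op 5 (move_right): buffer="gmffsd" (len 6), cursors c1@2 c2@4, authorship ......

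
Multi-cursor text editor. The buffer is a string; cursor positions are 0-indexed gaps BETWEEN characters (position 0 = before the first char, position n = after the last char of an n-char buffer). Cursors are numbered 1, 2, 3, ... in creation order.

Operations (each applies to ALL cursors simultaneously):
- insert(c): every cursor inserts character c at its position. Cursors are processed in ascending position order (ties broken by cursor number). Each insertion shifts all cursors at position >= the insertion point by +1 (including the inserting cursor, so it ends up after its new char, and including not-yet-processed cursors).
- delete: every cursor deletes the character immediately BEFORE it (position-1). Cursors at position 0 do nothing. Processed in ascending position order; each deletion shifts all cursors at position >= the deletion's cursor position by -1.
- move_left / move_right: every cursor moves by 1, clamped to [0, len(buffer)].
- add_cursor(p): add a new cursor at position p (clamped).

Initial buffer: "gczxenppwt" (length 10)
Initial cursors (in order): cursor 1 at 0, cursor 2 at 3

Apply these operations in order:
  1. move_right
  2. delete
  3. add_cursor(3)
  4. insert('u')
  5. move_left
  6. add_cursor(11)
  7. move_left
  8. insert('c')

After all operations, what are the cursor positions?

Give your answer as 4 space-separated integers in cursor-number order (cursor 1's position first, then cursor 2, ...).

After op 1 (move_right): buffer="gczxenppwt" (len 10), cursors c1@1 c2@4, authorship ..........
After op 2 (delete): buffer="czenppwt" (len 8), cursors c1@0 c2@2, authorship ........
After op 3 (add_cursor(3)): buffer="czenppwt" (len 8), cursors c1@0 c2@2 c3@3, authorship ........
After op 4 (insert('u')): buffer="uczueunppwt" (len 11), cursors c1@1 c2@4 c3@6, authorship 1..2.3.....
After op 5 (move_left): buffer="uczueunppwt" (len 11), cursors c1@0 c2@3 c3@5, authorship 1..2.3.....
After op 6 (add_cursor(11)): buffer="uczueunppwt" (len 11), cursors c1@0 c2@3 c3@5 c4@11, authorship 1..2.3.....
After op 7 (move_left): buffer="uczueunppwt" (len 11), cursors c1@0 c2@2 c3@4 c4@10, authorship 1..2.3.....
After op 8 (insert('c')): buffer="cucczuceunppwct" (len 15), cursors c1@1 c2@4 c3@7 c4@14, authorship 11.2.23.3....4.

Answer: 1 4 7 14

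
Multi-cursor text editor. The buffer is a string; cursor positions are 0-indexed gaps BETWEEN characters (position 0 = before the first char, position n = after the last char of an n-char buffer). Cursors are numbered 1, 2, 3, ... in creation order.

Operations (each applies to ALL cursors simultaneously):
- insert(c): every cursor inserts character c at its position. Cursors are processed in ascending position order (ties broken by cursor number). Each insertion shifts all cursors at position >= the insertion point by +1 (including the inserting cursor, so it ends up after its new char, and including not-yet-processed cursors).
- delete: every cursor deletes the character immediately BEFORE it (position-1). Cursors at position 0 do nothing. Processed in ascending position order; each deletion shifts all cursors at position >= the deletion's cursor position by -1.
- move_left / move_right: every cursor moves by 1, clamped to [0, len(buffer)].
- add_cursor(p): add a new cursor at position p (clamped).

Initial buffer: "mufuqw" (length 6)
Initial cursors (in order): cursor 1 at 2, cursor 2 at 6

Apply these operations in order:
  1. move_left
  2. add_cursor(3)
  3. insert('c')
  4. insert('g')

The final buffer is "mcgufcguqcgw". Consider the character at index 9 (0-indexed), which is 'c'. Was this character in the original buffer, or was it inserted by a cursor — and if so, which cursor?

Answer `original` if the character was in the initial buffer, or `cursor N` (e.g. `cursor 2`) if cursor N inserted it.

Answer: cursor 2

Derivation:
After op 1 (move_left): buffer="mufuqw" (len 6), cursors c1@1 c2@5, authorship ......
After op 2 (add_cursor(3)): buffer="mufuqw" (len 6), cursors c1@1 c3@3 c2@5, authorship ......
After op 3 (insert('c')): buffer="mcufcuqcw" (len 9), cursors c1@2 c3@5 c2@8, authorship .1..3..2.
After op 4 (insert('g')): buffer="mcgufcguqcgw" (len 12), cursors c1@3 c3@7 c2@11, authorship .11..33..22.
Authorship (.=original, N=cursor N): . 1 1 . . 3 3 . . 2 2 .
Index 9: author = 2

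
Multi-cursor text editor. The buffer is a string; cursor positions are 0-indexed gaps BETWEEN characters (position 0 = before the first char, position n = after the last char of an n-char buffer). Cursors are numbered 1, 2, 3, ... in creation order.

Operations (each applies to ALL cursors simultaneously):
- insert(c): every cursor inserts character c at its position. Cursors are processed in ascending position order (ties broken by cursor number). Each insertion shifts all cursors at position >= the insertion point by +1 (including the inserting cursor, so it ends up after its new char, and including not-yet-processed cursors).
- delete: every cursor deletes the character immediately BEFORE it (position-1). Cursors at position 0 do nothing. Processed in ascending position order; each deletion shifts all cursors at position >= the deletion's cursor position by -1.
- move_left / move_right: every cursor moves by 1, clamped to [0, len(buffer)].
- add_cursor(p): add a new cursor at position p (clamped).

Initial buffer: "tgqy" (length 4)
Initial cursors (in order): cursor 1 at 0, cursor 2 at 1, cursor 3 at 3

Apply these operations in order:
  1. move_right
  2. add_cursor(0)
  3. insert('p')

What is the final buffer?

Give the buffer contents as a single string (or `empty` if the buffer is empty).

After op 1 (move_right): buffer="tgqy" (len 4), cursors c1@1 c2@2 c3@4, authorship ....
After op 2 (add_cursor(0)): buffer="tgqy" (len 4), cursors c4@0 c1@1 c2@2 c3@4, authorship ....
After op 3 (insert('p')): buffer="ptpgpqyp" (len 8), cursors c4@1 c1@3 c2@5 c3@8, authorship 4.1.2..3

Answer: ptpgpqyp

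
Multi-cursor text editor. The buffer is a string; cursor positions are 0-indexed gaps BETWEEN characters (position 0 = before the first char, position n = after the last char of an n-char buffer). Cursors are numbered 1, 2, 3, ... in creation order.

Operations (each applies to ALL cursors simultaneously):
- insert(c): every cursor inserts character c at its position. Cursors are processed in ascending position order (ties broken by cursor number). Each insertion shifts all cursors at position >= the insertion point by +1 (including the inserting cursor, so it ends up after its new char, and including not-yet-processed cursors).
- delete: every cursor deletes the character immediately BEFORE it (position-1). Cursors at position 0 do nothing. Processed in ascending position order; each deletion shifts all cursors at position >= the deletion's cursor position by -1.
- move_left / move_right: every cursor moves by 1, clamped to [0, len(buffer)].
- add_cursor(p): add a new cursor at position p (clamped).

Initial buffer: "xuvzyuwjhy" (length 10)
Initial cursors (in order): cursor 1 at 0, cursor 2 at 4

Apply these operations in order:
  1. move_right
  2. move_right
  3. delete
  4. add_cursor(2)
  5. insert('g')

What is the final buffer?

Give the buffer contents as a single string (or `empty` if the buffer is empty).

Answer: xgvgzygwjhy

Derivation:
After op 1 (move_right): buffer="xuvzyuwjhy" (len 10), cursors c1@1 c2@5, authorship ..........
After op 2 (move_right): buffer="xuvzyuwjhy" (len 10), cursors c1@2 c2@6, authorship ..........
After op 3 (delete): buffer="xvzywjhy" (len 8), cursors c1@1 c2@4, authorship ........
After op 4 (add_cursor(2)): buffer="xvzywjhy" (len 8), cursors c1@1 c3@2 c2@4, authorship ........
After op 5 (insert('g')): buffer="xgvgzygwjhy" (len 11), cursors c1@2 c3@4 c2@7, authorship .1.3..2....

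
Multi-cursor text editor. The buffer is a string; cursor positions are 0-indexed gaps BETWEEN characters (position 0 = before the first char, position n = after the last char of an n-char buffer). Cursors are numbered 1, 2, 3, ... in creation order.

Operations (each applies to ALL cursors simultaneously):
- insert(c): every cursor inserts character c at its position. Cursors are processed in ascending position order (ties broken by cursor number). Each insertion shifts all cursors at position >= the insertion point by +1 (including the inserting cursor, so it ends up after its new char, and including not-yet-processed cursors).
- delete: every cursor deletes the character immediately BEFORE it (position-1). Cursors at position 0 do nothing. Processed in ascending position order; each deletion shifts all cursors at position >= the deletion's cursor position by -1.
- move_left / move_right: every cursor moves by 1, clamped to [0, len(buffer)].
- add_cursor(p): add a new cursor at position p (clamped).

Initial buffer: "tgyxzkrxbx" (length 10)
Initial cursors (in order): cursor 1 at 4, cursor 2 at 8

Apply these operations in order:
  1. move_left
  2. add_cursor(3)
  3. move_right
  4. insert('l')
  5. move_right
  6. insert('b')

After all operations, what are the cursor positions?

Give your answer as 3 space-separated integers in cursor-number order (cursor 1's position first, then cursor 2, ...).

After op 1 (move_left): buffer="tgyxzkrxbx" (len 10), cursors c1@3 c2@7, authorship ..........
After op 2 (add_cursor(3)): buffer="tgyxzkrxbx" (len 10), cursors c1@3 c3@3 c2@7, authorship ..........
After op 3 (move_right): buffer="tgyxzkrxbx" (len 10), cursors c1@4 c3@4 c2@8, authorship ..........
After op 4 (insert('l')): buffer="tgyxllzkrxlbx" (len 13), cursors c1@6 c3@6 c2@11, authorship ....13....2..
After op 5 (move_right): buffer="tgyxllzkrxlbx" (len 13), cursors c1@7 c3@7 c2@12, authorship ....13....2..
After op 6 (insert('b')): buffer="tgyxllzbbkrxlbbx" (len 16), cursors c1@9 c3@9 c2@15, authorship ....13.13...2.2.

Answer: 9 15 9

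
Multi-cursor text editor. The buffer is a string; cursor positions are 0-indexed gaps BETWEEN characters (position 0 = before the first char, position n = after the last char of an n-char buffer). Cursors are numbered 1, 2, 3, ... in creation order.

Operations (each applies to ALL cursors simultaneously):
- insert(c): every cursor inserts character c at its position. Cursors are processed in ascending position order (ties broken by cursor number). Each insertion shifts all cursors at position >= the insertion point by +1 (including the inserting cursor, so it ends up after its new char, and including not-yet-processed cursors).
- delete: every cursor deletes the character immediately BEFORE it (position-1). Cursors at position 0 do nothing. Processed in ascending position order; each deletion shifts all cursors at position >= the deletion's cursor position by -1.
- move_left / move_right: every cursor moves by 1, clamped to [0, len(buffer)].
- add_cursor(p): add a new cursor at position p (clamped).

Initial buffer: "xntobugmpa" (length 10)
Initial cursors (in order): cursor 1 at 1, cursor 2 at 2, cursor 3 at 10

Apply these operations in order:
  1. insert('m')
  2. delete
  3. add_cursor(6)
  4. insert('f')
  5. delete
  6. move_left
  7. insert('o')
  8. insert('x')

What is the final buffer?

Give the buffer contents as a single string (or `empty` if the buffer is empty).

After op 1 (insert('m')): buffer="xmnmtobugmpam" (len 13), cursors c1@2 c2@4 c3@13, authorship .1.2........3
After op 2 (delete): buffer="xntobugmpa" (len 10), cursors c1@1 c2@2 c3@10, authorship ..........
After op 3 (add_cursor(6)): buffer="xntobugmpa" (len 10), cursors c1@1 c2@2 c4@6 c3@10, authorship ..........
After op 4 (insert('f')): buffer="xfnftobufgmpaf" (len 14), cursors c1@2 c2@4 c4@9 c3@14, authorship .1.2....4....3
After op 5 (delete): buffer="xntobugmpa" (len 10), cursors c1@1 c2@2 c4@6 c3@10, authorship ..........
After op 6 (move_left): buffer="xntobugmpa" (len 10), cursors c1@0 c2@1 c4@5 c3@9, authorship ..........
After op 7 (insert('o')): buffer="oxontobougmpoa" (len 14), cursors c1@1 c2@3 c4@8 c3@13, authorship 1.2....4....3.
After op 8 (insert('x')): buffer="oxxoxntoboxugmpoxa" (len 18), cursors c1@2 c2@5 c4@11 c3@17, authorship 11.22....44....33.

Answer: oxxoxntoboxugmpoxa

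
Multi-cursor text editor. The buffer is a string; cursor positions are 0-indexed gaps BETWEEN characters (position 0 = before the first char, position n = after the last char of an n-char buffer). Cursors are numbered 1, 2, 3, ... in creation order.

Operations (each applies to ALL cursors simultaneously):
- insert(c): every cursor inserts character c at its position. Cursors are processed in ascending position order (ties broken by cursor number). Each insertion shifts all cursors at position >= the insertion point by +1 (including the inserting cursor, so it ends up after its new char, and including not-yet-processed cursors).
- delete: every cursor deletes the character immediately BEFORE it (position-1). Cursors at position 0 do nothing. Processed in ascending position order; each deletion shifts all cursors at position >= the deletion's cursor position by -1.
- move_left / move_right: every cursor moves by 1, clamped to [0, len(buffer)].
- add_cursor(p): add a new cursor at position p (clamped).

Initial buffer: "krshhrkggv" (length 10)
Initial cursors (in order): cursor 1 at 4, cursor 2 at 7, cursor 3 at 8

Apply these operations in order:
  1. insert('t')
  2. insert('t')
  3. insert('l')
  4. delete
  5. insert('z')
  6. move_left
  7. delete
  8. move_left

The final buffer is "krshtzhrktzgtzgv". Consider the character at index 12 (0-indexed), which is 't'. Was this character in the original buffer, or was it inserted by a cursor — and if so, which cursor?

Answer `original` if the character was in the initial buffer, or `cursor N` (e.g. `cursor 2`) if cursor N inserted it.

Answer: cursor 3

Derivation:
After op 1 (insert('t')): buffer="krshthrktgtgv" (len 13), cursors c1@5 c2@9 c3@11, authorship ....1...2.3..
After op 2 (insert('t')): buffer="krshtthrkttgttgv" (len 16), cursors c1@6 c2@11 c3@14, authorship ....11...22.33..
After op 3 (insert('l')): buffer="krshttlhrkttlgttlgv" (len 19), cursors c1@7 c2@13 c3@17, authorship ....111...222.333..
After op 4 (delete): buffer="krshtthrkttgttgv" (len 16), cursors c1@6 c2@11 c3@14, authorship ....11...22.33..
After op 5 (insert('z')): buffer="krshttzhrkttzgttzgv" (len 19), cursors c1@7 c2@13 c3@17, authorship ....111...222.333..
After op 6 (move_left): buffer="krshttzhrkttzgttzgv" (len 19), cursors c1@6 c2@12 c3@16, authorship ....111...222.333..
After op 7 (delete): buffer="krshtzhrktzgtzgv" (len 16), cursors c1@5 c2@10 c3@13, authorship ....11...22.33..
After op 8 (move_left): buffer="krshtzhrktzgtzgv" (len 16), cursors c1@4 c2@9 c3@12, authorship ....11...22.33..
Authorship (.=original, N=cursor N): . . . . 1 1 . . . 2 2 . 3 3 . .
Index 12: author = 3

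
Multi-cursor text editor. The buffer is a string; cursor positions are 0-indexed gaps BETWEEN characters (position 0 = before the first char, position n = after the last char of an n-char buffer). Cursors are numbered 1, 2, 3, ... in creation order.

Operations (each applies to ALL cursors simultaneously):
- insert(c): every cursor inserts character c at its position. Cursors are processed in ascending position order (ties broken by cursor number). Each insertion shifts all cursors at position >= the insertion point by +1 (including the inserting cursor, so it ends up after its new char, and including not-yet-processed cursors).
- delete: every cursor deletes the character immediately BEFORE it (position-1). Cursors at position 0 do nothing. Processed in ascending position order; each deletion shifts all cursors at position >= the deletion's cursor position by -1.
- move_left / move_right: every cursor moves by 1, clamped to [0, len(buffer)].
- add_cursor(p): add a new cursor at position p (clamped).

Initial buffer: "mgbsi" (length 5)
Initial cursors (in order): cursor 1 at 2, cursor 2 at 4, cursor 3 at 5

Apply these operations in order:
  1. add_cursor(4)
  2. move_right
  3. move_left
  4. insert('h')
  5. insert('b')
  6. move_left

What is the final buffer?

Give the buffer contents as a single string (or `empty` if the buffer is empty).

Answer: mghbbshhhbbbi

Derivation:
After op 1 (add_cursor(4)): buffer="mgbsi" (len 5), cursors c1@2 c2@4 c4@4 c3@5, authorship .....
After op 2 (move_right): buffer="mgbsi" (len 5), cursors c1@3 c2@5 c3@5 c4@5, authorship .....
After op 3 (move_left): buffer="mgbsi" (len 5), cursors c1@2 c2@4 c3@4 c4@4, authorship .....
After op 4 (insert('h')): buffer="mghbshhhi" (len 9), cursors c1@3 c2@8 c3@8 c4@8, authorship ..1..234.
After op 5 (insert('b')): buffer="mghbbshhhbbbi" (len 13), cursors c1@4 c2@12 c3@12 c4@12, authorship ..11..234234.
After op 6 (move_left): buffer="mghbbshhhbbbi" (len 13), cursors c1@3 c2@11 c3@11 c4@11, authorship ..11..234234.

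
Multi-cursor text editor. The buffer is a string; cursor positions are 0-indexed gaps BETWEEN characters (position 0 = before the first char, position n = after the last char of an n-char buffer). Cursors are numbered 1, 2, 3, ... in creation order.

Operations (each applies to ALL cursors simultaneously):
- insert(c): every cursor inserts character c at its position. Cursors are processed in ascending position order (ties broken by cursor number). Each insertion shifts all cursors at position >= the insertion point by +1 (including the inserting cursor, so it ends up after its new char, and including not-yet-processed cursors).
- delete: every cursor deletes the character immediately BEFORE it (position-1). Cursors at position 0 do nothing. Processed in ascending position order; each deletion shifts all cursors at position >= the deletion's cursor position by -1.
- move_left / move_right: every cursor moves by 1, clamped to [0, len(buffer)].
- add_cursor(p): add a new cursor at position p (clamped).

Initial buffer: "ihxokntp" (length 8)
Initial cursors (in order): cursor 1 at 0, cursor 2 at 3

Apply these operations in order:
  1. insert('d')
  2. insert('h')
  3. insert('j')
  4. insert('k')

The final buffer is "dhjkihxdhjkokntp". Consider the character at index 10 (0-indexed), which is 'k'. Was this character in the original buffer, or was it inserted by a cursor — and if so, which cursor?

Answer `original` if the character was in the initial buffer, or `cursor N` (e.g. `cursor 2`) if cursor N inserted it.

Answer: cursor 2

Derivation:
After op 1 (insert('d')): buffer="dihxdokntp" (len 10), cursors c1@1 c2@5, authorship 1...2.....
After op 2 (insert('h')): buffer="dhihxdhokntp" (len 12), cursors c1@2 c2@7, authorship 11...22.....
After op 3 (insert('j')): buffer="dhjihxdhjokntp" (len 14), cursors c1@3 c2@9, authorship 111...222.....
After op 4 (insert('k')): buffer="dhjkihxdhjkokntp" (len 16), cursors c1@4 c2@11, authorship 1111...2222.....
Authorship (.=original, N=cursor N): 1 1 1 1 . . . 2 2 2 2 . . . . .
Index 10: author = 2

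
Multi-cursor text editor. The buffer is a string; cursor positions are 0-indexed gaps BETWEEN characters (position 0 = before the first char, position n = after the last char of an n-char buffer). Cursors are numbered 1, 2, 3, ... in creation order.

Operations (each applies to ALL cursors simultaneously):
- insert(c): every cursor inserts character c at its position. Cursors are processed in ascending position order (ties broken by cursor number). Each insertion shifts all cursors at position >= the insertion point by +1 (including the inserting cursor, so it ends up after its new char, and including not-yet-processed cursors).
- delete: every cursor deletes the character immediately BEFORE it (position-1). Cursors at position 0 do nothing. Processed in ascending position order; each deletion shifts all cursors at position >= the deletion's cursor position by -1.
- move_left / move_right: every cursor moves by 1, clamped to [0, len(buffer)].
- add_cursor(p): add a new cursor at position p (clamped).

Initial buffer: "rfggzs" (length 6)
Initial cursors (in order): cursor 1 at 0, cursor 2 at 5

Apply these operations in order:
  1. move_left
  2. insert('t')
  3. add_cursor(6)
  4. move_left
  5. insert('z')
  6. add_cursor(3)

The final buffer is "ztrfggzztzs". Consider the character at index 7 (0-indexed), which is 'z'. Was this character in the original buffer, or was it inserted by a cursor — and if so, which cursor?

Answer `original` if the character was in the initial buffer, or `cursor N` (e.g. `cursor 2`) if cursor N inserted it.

After op 1 (move_left): buffer="rfggzs" (len 6), cursors c1@0 c2@4, authorship ......
After op 2 (insert('t')): buffer="trfggtzs" (len 8), cursors c1@1 c2@6, authorship 1....2..
After op 3 (add_cursor(6)): buffer="trfggtzs" (len 8), cursors c1@1 c2@6 c3@6, authorship 1....2..
After op 4 (move_left): buffer="trfggtzs" (len 8), cursors c1@0 c2@5 c3@5, authorship 1....2..
After op 5 (insert('z')): buffer="ztrfggzztzs" (len 11), cursors c1@1 c2@8 c3@8, authorship 11....232..
After op 6 (add_cursor(3)): buffer="ztrfggzztzs" (len 11), cursors c1@1 c4@3 c2@8 c3@8, authorship 11....232..
Authorship (.=original, N=cursor N): 1 1 . . . . 2 3 2 . .
Index 7: author = 3

Answer: cursor 3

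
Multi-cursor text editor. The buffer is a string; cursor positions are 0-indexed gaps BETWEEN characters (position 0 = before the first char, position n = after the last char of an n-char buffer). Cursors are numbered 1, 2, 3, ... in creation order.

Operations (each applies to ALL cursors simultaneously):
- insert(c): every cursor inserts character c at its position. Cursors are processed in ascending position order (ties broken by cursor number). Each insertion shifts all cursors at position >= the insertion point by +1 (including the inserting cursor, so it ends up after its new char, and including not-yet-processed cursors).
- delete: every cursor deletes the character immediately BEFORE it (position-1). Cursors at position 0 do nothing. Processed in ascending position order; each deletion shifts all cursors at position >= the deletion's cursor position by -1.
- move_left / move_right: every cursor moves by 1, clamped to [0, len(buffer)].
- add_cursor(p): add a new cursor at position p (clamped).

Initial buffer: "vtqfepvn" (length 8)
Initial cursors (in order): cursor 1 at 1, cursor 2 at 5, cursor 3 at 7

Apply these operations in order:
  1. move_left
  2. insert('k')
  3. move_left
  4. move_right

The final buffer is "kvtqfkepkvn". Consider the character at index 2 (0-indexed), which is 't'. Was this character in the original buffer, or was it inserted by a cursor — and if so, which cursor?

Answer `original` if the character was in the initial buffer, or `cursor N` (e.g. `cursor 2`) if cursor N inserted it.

After op 1 (move_left): buffer="vtqfepvn" (len 8), cursors c1@0 c2@4 c3@6, authorship ........
After op 2 (insert('k')): buffer="kvtqfkepkvn" (len 11), cursors c1@1 c2@6 c3@9, authorship 1....2..3..
After op 3 (move_left): buffer="kvtqfkepkvn" (len 11), cursors c1@0 c2@5 c3@8, authorship 1....2..3..
After op 4 (move_right): buffer="kvtqfkepkvn" (len 11), cursors c1@1 c2@6 c3@9, authorship 1....2..3..
Authorship (.=original, N=cursor N): 1 . . . . 2 . . 3 . .
Index 2: author = original

Answer: original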